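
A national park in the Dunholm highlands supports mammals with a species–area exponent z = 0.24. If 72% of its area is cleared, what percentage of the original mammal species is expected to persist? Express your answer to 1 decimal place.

S_new/S_old = (A_new/A_old)^z = 0.28^0.24
= exp(0.24 × ln 0.28) = exp(0.24 × -1.2730) = exp(-0.3055) ≈ 0.7367

73.7%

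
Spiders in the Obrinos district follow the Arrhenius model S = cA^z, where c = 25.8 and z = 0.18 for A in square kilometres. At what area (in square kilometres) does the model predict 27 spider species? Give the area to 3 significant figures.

1.29 square kilometres

27 = 25.8 × A^0.18  ⇒  A^0.18 = 27/25.8 = 1.047
ln A = ln(1.047) / 0.18 = 0.0455 / 0.18 = 0.2526
A = e^0.2526 ≈ 1.287 square kilometres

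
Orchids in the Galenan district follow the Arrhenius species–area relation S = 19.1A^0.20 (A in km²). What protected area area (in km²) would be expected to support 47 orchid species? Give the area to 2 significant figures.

90 km²

47 = 19.1 × A^0.2  ⇒  A^0.2 = 47/19.1 = 2.461
ln A = ln(2.461) / 0.2 = 0.9005 / 0.2 = 4.5023
A = e^4.5023 ≈ 90.22 km²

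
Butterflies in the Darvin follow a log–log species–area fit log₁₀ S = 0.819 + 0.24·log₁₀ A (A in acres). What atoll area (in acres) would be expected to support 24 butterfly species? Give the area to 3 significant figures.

24 = 6.592 × A^0.24  ⇒  A^0.24 = 24/6.592 = 3.641
ln A = ln(3.641) / 0.24 = 1.2922 / 0.24 = 5.3843
A = e^5.3843 ≈ 218 acres

218 acres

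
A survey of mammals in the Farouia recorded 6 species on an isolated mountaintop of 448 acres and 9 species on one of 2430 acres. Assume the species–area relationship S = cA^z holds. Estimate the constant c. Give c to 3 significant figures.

z = ln(S₂/S₁) / ln(A₂/A₁) = ln(9/6) / ln(2430/448) = 0.4055 / 1.6909 = 0.2398
c = S₁ / A₁^z = 6 / 448^0.2398 = 6 / 4.323 = 1.388

1.39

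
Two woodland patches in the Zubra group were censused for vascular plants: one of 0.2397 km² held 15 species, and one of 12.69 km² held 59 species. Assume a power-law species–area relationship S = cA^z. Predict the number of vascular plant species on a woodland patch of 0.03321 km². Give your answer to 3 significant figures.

7.58

z = ln(59/15) / ln(12.69/0.2397) = 1.3695 / 3.9692 = 0.3450
c = 15 / 0.2397^0.3450 = 15 / 0.6109 = 24.55
S₃ = 24.55 × 0.03321^0.3450 = 24.55 × 0.3089 ≈ 7.584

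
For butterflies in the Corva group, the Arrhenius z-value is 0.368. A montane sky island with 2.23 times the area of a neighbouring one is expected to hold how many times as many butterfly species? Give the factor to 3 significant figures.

1.34

S₂/S₁ = (A₂/A₁)^z = 2.23^0.368
ln(S₂/S₁) = 0.368 × ln 2.23 = 0.368 × 0.8020 = 0.2951
S₂/S₁ = e^0.2951 ≈ 1.343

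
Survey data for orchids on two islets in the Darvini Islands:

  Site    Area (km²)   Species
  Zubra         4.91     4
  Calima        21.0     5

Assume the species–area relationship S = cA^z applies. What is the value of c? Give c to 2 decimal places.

3.13

z = ln(S₂/S₁) / ln(A₂/A₁) = ln(5/4) / ln(21/4.91) = 0.2231 / 1.4532 = 0.1535
c = S₁ / A₁^z = 4 / 4.91^0.1535 = 4 / 1.277 = 3.133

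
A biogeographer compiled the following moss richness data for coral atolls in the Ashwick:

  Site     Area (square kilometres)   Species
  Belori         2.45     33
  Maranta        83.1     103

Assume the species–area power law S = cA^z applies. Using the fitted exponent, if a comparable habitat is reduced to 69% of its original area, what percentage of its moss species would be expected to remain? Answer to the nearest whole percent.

89%

z = ln(103/33) / ln(83.1/2.45) = 1.1382 / 3.5240 = 0.3230
S_new/S_old = (A_new/A_old)^z = 0.69^0.3230 = exp(0.3230 × -0.3711) = 0.8871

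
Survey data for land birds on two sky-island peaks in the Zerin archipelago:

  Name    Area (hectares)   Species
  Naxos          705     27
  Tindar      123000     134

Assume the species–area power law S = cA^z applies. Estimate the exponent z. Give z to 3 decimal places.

Taking logs: ln S = ln c + z ln A, so z = (ln S₂ − ln S₁)/(ln A₂ − ln A₁).
z = ln(134/27) / ln(123000/705) = ln(4.963) / ln(174.5) = 1.6020 / 5.1617 = 0.3104

0.310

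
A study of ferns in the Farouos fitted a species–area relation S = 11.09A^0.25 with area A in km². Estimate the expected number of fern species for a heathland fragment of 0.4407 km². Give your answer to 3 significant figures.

9.04

S = 11.09 × 0.4407^0.25 = 11.09 × 0.8148 ≈ 9.036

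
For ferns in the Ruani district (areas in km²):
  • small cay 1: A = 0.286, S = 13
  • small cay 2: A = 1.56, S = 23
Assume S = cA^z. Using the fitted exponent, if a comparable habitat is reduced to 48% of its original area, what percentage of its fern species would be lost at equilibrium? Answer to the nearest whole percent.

22%

z = ln(23/13) / ln(1.56/0.286) = 0.5705 / 1.6964 = 0.3363
S_new/S_old = (A_new/A_old)^z = 0.48^0.3363 = exp(0.3363 × -0.7340) = 0.7813
Fraction lost = 1 − 0.7813 = 0.2187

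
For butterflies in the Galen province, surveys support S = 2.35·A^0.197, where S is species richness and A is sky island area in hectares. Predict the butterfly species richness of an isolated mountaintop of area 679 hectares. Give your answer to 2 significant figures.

S = 2.35 × 679^0.197 = 2.35 × 3.613 ≈ 8.491

8.5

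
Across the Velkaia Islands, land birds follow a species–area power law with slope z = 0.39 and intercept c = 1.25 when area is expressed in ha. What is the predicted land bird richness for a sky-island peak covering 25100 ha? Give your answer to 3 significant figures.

S = 1.25 × 25100^0.39
ln S = ln 1.25 + 0.39 × ln 25100 = 0.2231 + 0.39 × 10.1306 = 4.1741
S = e^4.1741 ≈ 64.98

65.0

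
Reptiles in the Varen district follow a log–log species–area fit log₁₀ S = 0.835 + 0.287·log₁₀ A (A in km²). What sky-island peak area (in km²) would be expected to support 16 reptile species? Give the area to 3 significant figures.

19.3 km²

16 = 6.839 × A^0.287  ⇒  A^0.287 = 16/6.839 = 2.339
ln A = ln(2.339) / 0.287 = 0.8499 / 0.287 = 2.9614
A = e^2.9614 ≈ 19.33 km²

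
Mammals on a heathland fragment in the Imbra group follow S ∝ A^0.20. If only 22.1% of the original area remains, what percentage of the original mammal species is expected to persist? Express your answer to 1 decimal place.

S_new/S_old = (A_new/A_old)^z = 0.221^0.2
= exp(0.2 × ln 0.221) = exp(0.2 × -1.5096) = exp(-0.3019) ≈ 0.7394

73.9%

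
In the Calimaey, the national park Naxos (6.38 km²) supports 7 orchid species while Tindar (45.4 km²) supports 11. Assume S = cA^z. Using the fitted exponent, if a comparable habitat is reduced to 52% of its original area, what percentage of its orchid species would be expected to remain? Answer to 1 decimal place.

z = ln(11/7) / ln(45.4/6.38) = 0.4520 / 1.9623 = 0.2303
S_new/S_old = (A_new/A_old)^z = 0.52^0.2303 = exp(0.2303 × -0.6539) = 0.8602

86.0%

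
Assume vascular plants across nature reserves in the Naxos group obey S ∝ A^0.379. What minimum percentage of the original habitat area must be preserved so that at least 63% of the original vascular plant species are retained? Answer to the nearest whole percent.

Need (A_new/A_old)^0.379 = 0.63, so A_new/A_old = 0.63^(1/0.379) = 0.63^2.639
ln(A_new/A_old) = ln 0.63 / 0.379 = -0.4620 / 0.379 = -1.2191
A_new/A_old = e^-1.2191 ≈ 0.2955

30%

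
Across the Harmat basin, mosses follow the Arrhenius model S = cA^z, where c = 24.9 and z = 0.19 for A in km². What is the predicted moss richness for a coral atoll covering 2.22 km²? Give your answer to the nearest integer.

S = 24.9 × 2.22^0.19 = 24.9 × 1.164 ≈ 28.97

29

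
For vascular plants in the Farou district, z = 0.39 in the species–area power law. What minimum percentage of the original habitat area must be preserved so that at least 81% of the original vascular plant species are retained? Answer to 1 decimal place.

58.3%

Need (A_new/A_old)^0.39 = 0.81, so A_new/A_old = 0.81^(1/0.39) = 0.81^2.564
ln(A_new/A_old) = ln 0.81 / 0.39 = -0.2107 / 0.39 = -0.5403
A_new/A_old = e^-0.5403 ≈ 0.5826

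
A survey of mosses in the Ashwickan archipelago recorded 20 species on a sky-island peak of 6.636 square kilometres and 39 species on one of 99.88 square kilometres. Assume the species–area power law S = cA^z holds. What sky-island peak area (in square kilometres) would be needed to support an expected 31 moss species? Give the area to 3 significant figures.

z = ln(39/20) / ln(99.88/6.636) = 0.6678 / 2.7115 = 0.2463
c = 20 / 6.636^0.2463 = 20 / 1.594 = 12.55
A = (31/12.55)^(1/0.2463) ⇒ ln A = ln(2.47)/0.2463 = 3.6719
A = e^3.6719 ≈ 39.33 square kilometres

39.3 square kilometres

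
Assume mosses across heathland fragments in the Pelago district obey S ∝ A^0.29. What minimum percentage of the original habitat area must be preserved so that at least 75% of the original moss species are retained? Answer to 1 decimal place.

Need (A_new/A_old)^0.29 = 0.75, so A_new/A_old = 0.75^(1/0.29) = 0.75^3.448
ln(A_new/A_old) = ln 0.75 / 0.29 = -0.2877 / 0.29 = -0.9920
A_new/A_old = e^-0.9920 ≈ 0.3708

37.1%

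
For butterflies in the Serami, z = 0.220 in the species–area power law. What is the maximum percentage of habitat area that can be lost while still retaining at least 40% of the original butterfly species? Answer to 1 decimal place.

98.4%

Need (A_new/A_old)^0.22 = 0.4, so A_new/A_old = 0.4^(1/0.22) = 0.4^4.545
ln(A_new/A_old) = ln 0.4 / 0.22 = -0.9163 / 0.22 = -4.1650
A_new/A_old = e^-4.1650 ≈ 0.01553
Fraction that can be lost = 1 − 0.01553 = 0.9845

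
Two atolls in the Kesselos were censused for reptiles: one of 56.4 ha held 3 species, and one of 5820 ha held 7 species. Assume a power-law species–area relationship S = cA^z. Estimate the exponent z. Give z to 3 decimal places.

0.183

Taking logs: ln S = ln c + z ln A, so z = (ln S₂ − ln S₁)/(ln A₂ − ln A₁).
z = ln(7/3) / ln(5820/56.4) = ln(2.333) / ln(103.2) = 0.8473 / 4.6366 = 0.1827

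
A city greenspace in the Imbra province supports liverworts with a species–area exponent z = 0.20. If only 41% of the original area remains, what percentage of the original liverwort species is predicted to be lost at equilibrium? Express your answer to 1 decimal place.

S_new/S_old = (A_new/A_old)^z = 0.41^0.2
= exp(0.2 × ln 0.41) = exp(0.2 × -0.8916) = exp(-0.1783) ≈ 0.8367
Fraction lost = 1 − 0.8367 = 0.1633

16.3%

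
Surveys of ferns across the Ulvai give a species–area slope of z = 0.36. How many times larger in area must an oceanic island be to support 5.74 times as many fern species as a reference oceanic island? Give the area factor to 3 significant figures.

128

(A₂/A₁)^0.36 = 5.74, so A₂/A₁ = 5.74^(1/0.36) = 5.74^2.778
ln(A₂/A₁) = ln 5.74 / 0.36 = 1.7475 / 0.36 = 4.8541
A₂/A₁ = e^4.8541 ≈ 128.3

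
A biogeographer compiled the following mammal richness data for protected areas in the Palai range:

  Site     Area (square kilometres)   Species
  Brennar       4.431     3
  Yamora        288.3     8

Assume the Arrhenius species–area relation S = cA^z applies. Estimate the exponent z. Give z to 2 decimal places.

0.23

Taking logs: ln S = ln c + z ln A, so z = (ln S₂ − ln S₁)/(ln A₂ − ln A₁).
z = ln(8/3) / ln(288.3/4.431) = ln(2.667) / ln(65.06) = 0.9808 / 4.1754 = 0.2349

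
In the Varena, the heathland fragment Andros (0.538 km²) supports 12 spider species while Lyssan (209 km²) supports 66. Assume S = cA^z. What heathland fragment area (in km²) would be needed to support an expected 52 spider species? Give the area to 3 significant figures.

z = ln(66/12) / ln(209/0.538) = 1.7047 / 5.9622 = 0.2859
c = 12 / 0.538^0.2859 = 12 / 0.8376 = 14.33
A = (52/14.33)^(1/0.2859) ⇒ ln A = ln(3.629)/0.2859 = 4.5085
A = e^4.5085 ≈ 90.79 km²

90.8 km²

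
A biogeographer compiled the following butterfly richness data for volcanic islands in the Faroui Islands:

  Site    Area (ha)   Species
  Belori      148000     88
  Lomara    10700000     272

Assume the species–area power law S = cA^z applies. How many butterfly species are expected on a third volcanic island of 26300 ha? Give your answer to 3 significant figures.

55.8

z = ln(272/88) / ln(10700000/148000) = 1.1285 / 4.2808 = 0.2636
c = 88 / 148000^0.2636 = 88 / 23.06 = 3.815
S₃ = 3.815 × 26300^0.2636 = 3.815 × 14.63 ≈ 55.81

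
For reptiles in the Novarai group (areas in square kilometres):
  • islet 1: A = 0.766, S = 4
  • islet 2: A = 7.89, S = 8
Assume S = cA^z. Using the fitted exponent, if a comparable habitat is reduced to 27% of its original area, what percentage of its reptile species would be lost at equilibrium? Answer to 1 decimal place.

z = ln(8/4) / ln(7.89/0.766) = 0.6931 / 2.3322 = 0.2972
S_new/S_old = (A_new/A_old)^z = 0.27^0.2972 = exp(0.2972 × -1.3093) = 0.6776
Fraction lost = 1 − 0.6776 = 0.3224

32.2%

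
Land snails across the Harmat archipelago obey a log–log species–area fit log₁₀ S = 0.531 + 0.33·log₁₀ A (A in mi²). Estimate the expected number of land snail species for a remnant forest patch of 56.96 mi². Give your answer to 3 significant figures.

12.9

S = 3.396 × 56.96^0.33 = 3.396 × 3.796 ≈ 12.89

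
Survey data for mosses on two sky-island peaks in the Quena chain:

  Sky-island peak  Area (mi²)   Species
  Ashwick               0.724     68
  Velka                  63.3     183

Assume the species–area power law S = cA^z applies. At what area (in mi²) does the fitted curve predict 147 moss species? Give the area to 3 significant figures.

z = ln(183/68) / ln(63.3/0.724) = 0.9900 / 4.4708 = 0.2214
c = 68 / 0.724^0.2214 = 68 / 0.931 = 73.04
A = (147/73.04)^(1/0.2214) ⇒ ln A = ln(2.013)/0.2214 = 3.1586
A = e^3.1586 ≈ 23.54 mi²

23.5 mi²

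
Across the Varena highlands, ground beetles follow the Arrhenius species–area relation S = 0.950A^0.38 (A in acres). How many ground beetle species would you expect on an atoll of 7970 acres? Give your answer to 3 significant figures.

28.9

S = 0.95 × 7970^0.38
ln S = ln 0.95 + 0.38 × ln 7970 = -0.0513 + 0.38 × 8.9834 = 3.3624
S = e^3.3624 ≈ 28.86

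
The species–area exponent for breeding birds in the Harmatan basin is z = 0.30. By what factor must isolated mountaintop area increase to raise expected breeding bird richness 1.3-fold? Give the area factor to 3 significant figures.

2.40

(A₂/A₁)^0.3 = 1.3, so A₂/A₁ = 1.3^(1/0.3) = 1.3^3.333
ln(A₂/A₁) = ln 1.3 / 0.3 = 0.2624 / 0.3 = 0.8745
A₂/A₁ = e^0.8745 ≈ 2.398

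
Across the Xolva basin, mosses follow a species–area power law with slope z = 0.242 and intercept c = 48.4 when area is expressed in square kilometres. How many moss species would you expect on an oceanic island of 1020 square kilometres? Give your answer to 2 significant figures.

260

S = 48.4 × 1020^0.242
ln S = ln 48.4 + 0.242 × ln 1020 = 3.8795 + 0.242 × 6.9276 = 5.5560
S = e^5.5560 ≈ 258.8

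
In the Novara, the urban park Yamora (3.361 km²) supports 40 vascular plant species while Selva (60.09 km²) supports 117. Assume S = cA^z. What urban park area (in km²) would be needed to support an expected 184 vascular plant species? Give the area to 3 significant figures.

z = ln(117/40) / ln(60.09/3.361) = 1.0733 / 2.8836 = 0.3722
c = 40 / 3.361^0.3722 = 40 / 1.57 = 25.47
A = (184/25.47)^(1/0.3722) ⇒ ln A = ln(7.223)/0.3722 = 5.3123
A = e^5.3123 ≈ 202.8 km²

203 km²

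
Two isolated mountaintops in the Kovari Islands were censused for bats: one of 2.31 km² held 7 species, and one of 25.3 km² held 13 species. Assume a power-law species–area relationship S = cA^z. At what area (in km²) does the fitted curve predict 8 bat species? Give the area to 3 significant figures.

3.87 km²

z = ln(13/7) / ln(25.3/2.31) = 0.6190 / 2.3936 = 0.2586
c = 7 / 2.31^0.2586 = 7 / 1.242 = 5.637
A = (8/5.637)^(1/0.2586) ⇒ ln A = ln(1.419)/0.2586 = 1.3536
A = e^1.3536 ≈ 3.871 km²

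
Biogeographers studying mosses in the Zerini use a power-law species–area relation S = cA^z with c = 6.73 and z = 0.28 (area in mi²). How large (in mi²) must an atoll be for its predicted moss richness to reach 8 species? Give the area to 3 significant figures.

1.85 mi²

8 = 6.73 × A^0.28  ⇒  A^0.28 = 8/6.73 = 1.189
ln A = ln(1.189) / 0.28 = 0.1729 / 0.28 = 0.6174
A = e^0.6174 ≈ 1.854 mi²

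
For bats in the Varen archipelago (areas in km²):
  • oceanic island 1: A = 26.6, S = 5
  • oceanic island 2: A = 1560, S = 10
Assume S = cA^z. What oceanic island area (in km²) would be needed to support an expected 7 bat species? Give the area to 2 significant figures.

190 km²

z = ln(10/5) / ln(1560/26.6) = 0.6931 / 4.0715 = 0.1702
c = 5 / 26.6^0.1702 = 5 / 1.748 = 2.86
A = (7/2.86)^(1/0.1702) ⇒ ln A = ln(2.447)/0.1702 = 5.2573
A = e^5.2573 ≈ 192 km²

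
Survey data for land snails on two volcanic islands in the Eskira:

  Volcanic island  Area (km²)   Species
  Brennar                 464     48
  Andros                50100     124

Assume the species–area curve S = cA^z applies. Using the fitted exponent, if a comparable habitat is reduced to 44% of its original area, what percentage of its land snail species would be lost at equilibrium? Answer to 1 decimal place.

15.3%

z = ln(124/48) / ln(50100/464) = 0.9491 / 4.6819 = 0.2027
S_new/S_old = (A_new/A_old)^z = 0.44^0.2027 = exp(0.2027 × -0.8210) = 0.8467
Fraction lost = 1 − 0.8467 = 0.1533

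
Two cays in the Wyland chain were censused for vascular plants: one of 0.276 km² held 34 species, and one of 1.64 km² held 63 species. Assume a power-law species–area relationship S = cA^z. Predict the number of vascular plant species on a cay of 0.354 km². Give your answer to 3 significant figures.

37.1

z = ln(63/34) / ln(1.64/0.276) = 0.6168 / 1.7821 = 0.3461
c = 34 / 0.276^0.3461 = 34 / 0.6405 = 53.09
S₃ = 53.09 × 0.354^0.3461 = 53.09 × 0.6981 ≈ 37.06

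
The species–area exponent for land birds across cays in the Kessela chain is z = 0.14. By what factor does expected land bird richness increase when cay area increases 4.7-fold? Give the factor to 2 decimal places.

S₂/S₁ = (A₂/A₁)^z = 4.7^0.14
ln(S₂/S₁) = 0.14 × ln 4.7 = 0.14 × 1.5476 = 0.2167
S₂/S₁ = e^0.2167 ≈ 1.242

1.24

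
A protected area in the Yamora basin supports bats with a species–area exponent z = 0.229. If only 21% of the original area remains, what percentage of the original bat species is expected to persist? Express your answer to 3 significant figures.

S_new/S_old = (A_new/A_old)^z = 0.21^0.229
= exp(0.229 × ln 0.21) = exp(0.229 × -1.5606) = exp(-0.3574) ≈ 0.6995

70.0%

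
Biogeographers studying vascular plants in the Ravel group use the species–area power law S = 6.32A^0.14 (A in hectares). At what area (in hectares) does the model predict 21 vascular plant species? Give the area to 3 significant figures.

21 = 6.32 × A^0.14  ⇒  A^0.14 = 21/6.32 = 3.323
ln A = ln(3.323) / 0.14 = 1.2008 / 0.14 = 8.5772
A = e^8.5772 ≈ 5309 hectares

5310 hectares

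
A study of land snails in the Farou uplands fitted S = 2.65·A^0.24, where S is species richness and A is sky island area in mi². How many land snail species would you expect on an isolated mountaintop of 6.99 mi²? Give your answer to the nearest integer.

4 species

S = 2.65 × 6.99^0.24
ln S = ln 2.65 + 0.24 × ln 6.99 = 0.9746 + 0.24 × 1.9445 = 1.4412
S = e^1.4412 ≈ 4.226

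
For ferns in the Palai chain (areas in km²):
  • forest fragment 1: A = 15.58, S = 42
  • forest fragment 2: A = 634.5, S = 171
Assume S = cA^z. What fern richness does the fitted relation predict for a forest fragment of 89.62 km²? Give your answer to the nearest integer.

z = ln(171/42) / ln(634.5/15.58) = 1.4040 / 3.7068 = 0.3788
c = 42 / 15.58^0.3788 = 42 / 2.829 = 14.84
S₃ = 14.84 × 89.62^0.3788 = 14.84 × 5.489 ≈ 81.48

81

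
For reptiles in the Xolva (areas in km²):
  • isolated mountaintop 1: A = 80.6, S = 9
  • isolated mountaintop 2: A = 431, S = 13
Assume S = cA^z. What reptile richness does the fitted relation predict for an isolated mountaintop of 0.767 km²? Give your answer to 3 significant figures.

3.24

z = ln(13/9) / ln(431/80.6) = 0.3677 / 1.6766 = 0.2193
c = 9 / 80.6^0.2193 = 9 / 2.619 = 3.437
S₃ = 3.437 × 0.767^0.2193 = 3.437 × 0.9435 ≈ 3.242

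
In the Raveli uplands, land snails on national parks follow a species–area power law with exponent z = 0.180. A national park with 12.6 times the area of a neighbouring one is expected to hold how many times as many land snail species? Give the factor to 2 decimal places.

1.58

S₂/S₁ = (A₂/A₁)^z = 12.6^0.18
ln(S₂/S₁) = 0.18 × ln 12.6 = 0.18 × 2.5337 = 0.4561
S₂/S₁ = e^0.4561 ≈ 1.578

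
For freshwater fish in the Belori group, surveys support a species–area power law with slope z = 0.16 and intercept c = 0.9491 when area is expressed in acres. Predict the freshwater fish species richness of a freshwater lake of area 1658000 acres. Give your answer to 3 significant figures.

9.39

S = 0.9491 × 1658000^0.16 = 0.9491 × 9.889 ≈ 9.385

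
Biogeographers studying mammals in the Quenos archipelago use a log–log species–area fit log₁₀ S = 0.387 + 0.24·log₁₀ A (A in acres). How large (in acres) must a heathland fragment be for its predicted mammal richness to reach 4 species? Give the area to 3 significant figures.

7.87 acres

4 = 2.438 × A^0.24  ⇒  A^0.24 = 4/2.438 = 1.641
ln A = ln(1.641) / 0.24 = 0.4952 / 0.24 = 2.0633
A = e^2.0633 ≈ 7.872 acres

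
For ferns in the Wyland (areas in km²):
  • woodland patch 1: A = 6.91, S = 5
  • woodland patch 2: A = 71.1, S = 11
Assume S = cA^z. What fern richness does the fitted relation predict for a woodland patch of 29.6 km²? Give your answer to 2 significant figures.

z = ln(11/5) / ln(71.1/6.91) = 0.7885 / 2.3311 = 0.3382
c = 5 / 6.91^0.3382 = 5 / 1.923 = 2.6
S₃ = 2.6 × 29.6^0.3382 = 2.6 × 3.145 ≈ 8.178

8.2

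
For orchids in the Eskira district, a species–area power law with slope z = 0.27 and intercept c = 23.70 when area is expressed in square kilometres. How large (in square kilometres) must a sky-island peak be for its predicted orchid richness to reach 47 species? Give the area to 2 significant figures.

47 = 23.7 × A^0.27  ⇒  A^0.27 = 47/23.7 = 1.983
ln A = ln(1.983) / 0.27 = 0.6847 / 0.27 = 2.5358
A = e^2.5358 ≈ 12.63 square kilometres

13 square kilometres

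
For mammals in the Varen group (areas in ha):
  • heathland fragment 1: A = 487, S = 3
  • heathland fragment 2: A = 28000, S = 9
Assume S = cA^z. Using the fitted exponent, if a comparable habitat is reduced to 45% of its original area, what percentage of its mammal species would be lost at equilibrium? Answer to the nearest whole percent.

19%

z = ln(9/3) / ln(28000/487) = 1.0986 / 4.0517 = 0.2711
S_new/S_old = (A_new/A_old)^z = 0.45^0.2711 = exp(0.2711 × -0.7985) = 0.8053
Fraction lost = 1 − 0.8053 = 0.1947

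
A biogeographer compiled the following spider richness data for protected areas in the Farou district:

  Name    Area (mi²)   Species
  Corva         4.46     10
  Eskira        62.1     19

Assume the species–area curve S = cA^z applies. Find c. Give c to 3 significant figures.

z = ln(S₂/S₁) / ln(A₂/A₁) = ln(19/10) / ln(62.1/4.46) = 0.6419 / 2.6336 = 0.2437
c = S₁ / A₁^z = 10 / 4.46^0.2437 = 10 / 1.44 = 6.946

6.95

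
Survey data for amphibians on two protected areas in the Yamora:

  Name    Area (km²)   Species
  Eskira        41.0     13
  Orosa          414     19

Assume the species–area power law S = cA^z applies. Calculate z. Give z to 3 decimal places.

Taking logs: ln S = ln c + z ln A, so z = (ln S₂ − ln S₁)/(ln A₂ − ln A₁).
z = ln(19/13) / ln(414/41) = ln(1.462) / ln(10.1) = 0.3795 / 2.3123 = 0.1641

0.164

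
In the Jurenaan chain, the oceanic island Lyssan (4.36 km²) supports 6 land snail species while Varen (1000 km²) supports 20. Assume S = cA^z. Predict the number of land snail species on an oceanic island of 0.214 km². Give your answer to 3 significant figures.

3.08

z = ln(20/6) / ln(1000/4.36) = 1.2040 / 5.4353 = 0.2215
c = 6 / 4.36^0.2215 = 6 / 1.386 = 4.33
S₃ = 4.33 × 0.214^0.2215 = 4.33 × 0.7107 ≈ 3.077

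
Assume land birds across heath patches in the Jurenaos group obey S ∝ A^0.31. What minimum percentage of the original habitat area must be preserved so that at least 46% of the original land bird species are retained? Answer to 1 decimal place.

8.2%

Need (A_new/A_old)^0.31 = 0.46, so A_new/A_old = 0.46^(1/0.31) = 0.46^3.226
ln(A_new/A_old) = ln 0.46 / 0.31 = -0.7765 / 0.31 = -2.5049
A_new/A_old = e^-2.5049 ≈ 0.08168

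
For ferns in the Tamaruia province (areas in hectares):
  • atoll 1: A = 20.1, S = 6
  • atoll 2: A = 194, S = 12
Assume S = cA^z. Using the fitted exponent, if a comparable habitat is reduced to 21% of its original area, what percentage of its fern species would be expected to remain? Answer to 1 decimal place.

z = ln(12/6) / ln(194/20.1) = 0.6931 / 2.2671 = 0.3057
S_new/S_old = (A_new/A_old)^z = 0.21^0.3057 = exp(0.3057 × -1.5606) = 0.6206

62.1%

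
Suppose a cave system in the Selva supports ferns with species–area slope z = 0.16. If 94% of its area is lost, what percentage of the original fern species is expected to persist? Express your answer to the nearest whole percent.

64%

S_new/S_old = (A_new/A_old)^z = 0.06^0.16
= exp(0.16 × ln 0.06) = exp(0.16 × -2.8134) = exp(-0.4501) ≈ 0.6375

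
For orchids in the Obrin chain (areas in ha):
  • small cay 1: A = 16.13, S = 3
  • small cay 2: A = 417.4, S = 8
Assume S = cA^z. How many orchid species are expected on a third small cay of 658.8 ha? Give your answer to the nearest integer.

9

z = ln(8/3) / ln(417.4/16.13) = 0.9808 / 3.2534 = 0.3015
c = 3 / 16.13^0.3015 = 3 / 2.312 = 1.297
S₃ = 1.297 × 658.8^0.3015 = 1.297 × 7.076 ≈ 9.18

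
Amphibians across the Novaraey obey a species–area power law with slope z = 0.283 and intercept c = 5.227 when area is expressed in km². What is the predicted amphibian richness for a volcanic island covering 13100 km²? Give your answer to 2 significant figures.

S = 5.227 × 13100^0.283
ln S = ln 5.227 + 0.283 × ln 13100 = 1.6538 + 0.283 × 9.4804 = 4.3368
S = e^4.3368 ≈ 76.46

76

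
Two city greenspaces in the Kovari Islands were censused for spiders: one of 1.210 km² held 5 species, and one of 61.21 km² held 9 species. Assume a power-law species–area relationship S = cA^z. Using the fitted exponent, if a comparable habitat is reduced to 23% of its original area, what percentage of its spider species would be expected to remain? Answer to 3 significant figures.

z = ln(9/5) / ln(61.21/1.21) = 0.5878 / 3.9237 = 0.1498
S_new/S_old = (A_new/A_old)^z = 0.23^0.1498 = exp(0.1498 × -1.4697) = 0.8024

80.2%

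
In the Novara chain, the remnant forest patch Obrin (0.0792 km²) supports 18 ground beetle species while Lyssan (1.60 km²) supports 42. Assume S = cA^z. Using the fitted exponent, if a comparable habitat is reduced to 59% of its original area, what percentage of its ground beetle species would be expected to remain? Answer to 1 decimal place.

86.2%

z = ln(42/18) / ln(1.6/0.0792) = 0.8473 / 3.0058 = 0.2819
S_new/S_old = (A_new/A_old)^z = 0.59^0.2819 = exp(0.2819 × -0.5276) = 0.8618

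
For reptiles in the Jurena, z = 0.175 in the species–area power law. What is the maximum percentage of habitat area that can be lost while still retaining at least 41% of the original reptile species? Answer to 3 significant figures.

99.4%

Need (A_new/A_old)^0.175 = 0.41, so A_new/A_old = 0.41^(1/0.175) = 0.41^5.714
ln(A_new/A_old) = ln 0.41 / 0.175 = -0.8916 / 0.175 = -5.0948
A_new/A_old = e^-5.0948 ≈ 0.006128
Fraction that can be lost = 1 − 0.006128 = 0.9939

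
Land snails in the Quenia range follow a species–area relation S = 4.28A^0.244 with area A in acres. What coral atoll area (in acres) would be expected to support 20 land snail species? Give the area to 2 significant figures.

20 = 4.28 × A^0.244  ⇒  A^0.244 = 20/4.28 = 4.673
ln A = ln(4.673) / 0.244 = 1.5418 / 0.244 = 6.3188
A = e^6.3188 ≈ 554.9 acres

550 acres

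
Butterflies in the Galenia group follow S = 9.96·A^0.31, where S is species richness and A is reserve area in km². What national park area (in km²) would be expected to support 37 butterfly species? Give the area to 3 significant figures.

68.9 km²

37 = 9.96 × A^0.31  ⇒  A^0.31 = 37/9.96 = 3.715
ln A = ln(3.715) / 0.31 = 1.3123 / 0.31 = 4.2334
A = e^4.2334 ≈ 68.95 km²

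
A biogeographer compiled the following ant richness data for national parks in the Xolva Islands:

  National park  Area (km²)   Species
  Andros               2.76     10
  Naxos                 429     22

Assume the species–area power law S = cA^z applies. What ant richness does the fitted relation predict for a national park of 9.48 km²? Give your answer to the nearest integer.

z = ln(22/10) / ln(429/2.76) = 0.7885 / 5.0462 = 0.1562
c = 10 / 2.76^0.1562 = 10 / 1.172 = 8.533
S₃ = 8.533 × 9.48^0.1562 = 8.533 × 1.421 ≈ 12.13

12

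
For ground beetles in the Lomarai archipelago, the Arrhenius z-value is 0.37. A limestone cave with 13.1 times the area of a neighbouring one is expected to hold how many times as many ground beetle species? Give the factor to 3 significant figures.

S₂/S₁ = (A₂/A₁)^z = 13.1^0.37
ln(S₂/S₁) = 0.37 × ln 13.1 = 0.37 × 2.5726 = 0.9519
S₂/S₁ = e^0.9519 ≈ 2.591

2.59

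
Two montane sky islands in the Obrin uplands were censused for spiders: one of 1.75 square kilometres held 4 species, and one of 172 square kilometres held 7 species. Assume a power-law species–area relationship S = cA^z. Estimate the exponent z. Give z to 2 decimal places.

0.12

Taking logs: ln S = ln c + z ln A, so z = (ln S₂ − ln S₁)/(ln A₂ − ln A₁).
z = ln(7/4) / ln(172/1.75) = ln(1.75) / ln(98.29) = 0.5596 / 4.5879 = 0.1220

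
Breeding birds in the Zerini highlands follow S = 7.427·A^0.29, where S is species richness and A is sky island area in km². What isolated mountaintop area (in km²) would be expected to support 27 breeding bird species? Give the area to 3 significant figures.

85.7 km²

27 = 7.427 × A^0.29  ⇒  A^0.29 = 27/7.427 = 3.635
ln A = ln(3.635) / 0.29 = 1.2907 / 0.29 = 4.4507
A = e^4.4507 ≈ 85.69 km²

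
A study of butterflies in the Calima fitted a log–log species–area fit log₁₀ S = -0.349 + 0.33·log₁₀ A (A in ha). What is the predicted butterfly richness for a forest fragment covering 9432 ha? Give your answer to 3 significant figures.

9.18

S = 0.4477 × 9432^0.33
ln S = ln 0.4477 + 0.33 × ln 9432 = -0.8036 + 0.33 × 9.1519 = 2.2165
S = e^2.2165 ≈ 9.175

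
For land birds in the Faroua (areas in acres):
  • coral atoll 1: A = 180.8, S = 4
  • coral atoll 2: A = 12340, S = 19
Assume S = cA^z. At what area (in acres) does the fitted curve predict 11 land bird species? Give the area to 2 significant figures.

z = ln(19/4) / ln(12340/180.8) = 1.5581 / 4.2232 = 0.3689
c = 4 / 180.8^0.3689 = 4 / 6.804 = 0.5879
A = (11/0.5879)^(1/0.3689) ⇒ ln A = ln(18.71)/0.3689 = 7.9392
A = e^7.9392 ≈ 2805 acres

2800 acres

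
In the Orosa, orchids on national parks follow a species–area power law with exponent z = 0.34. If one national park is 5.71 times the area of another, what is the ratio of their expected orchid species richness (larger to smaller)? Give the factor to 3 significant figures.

S₂/S₁ = (A₂/A₁)^z = 5.71^0.34
ln(S₂/S₁) = 0.34 × ln 5.71 = 0.34 × 1.7422 = 0.5924
S₂/S₁ = e^0.5924 ≈ 1.808

1.81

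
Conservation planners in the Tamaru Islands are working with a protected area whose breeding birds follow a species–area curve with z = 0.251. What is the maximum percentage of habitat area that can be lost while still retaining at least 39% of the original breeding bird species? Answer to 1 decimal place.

Need (A_new/A_old)^0.251 = 0.39, so A_new/A_old = 0.39^(1/0.251) = 0.39^3.984
ln(A_new/A_old) = ln 0.39 / 0.251 = -0.9416 / 0.251 = -3.7514
A_new/A_old = e^-3.7514 ≈ 0.02348
Fraction that can be lost = 1 − 0.02348 = 0.9765

97.7%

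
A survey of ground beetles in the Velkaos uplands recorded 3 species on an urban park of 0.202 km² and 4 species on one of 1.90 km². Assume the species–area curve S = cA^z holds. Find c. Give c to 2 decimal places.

z = ln(S₂/S₁) / ln(A₂/A₁) = ln(4/3) / ln(1.9/0.202) = 0.2877 / 2.2413 = 0.1284
c = S₁ / A₁^z = 3 / 0.202^0.1284 = 3 / 0.8144 = 3.684

3.68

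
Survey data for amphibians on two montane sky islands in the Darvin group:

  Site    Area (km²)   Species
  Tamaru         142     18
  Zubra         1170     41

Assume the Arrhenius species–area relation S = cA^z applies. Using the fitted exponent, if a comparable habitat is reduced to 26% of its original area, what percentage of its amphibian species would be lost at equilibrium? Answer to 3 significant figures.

z = ln(41/18) / ln(1170/142) = 0.8232 / 2.1089 = 0.3903
S_new/S_old = (A_new/A_old)^z = 0.26^0.3903 = exp(0.3903 × -1.3471) = 0.5911
Fraction lost = 1 − 0.5911 = 0.4089

40.9%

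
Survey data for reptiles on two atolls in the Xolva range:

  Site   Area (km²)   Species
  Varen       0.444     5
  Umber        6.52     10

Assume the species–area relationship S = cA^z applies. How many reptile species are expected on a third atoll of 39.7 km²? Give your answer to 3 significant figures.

z = ln(10/5) / ln(6.52/0.444) = 0.6931 / 2.6868 = 0.2580
c = 5 / 0.444^0.2580 = 5 / 0.811 = 6.165
S₃ = 6.165 × 39.7^0.2580 = 6.165 × 2.585 ≈ 15.94

15.9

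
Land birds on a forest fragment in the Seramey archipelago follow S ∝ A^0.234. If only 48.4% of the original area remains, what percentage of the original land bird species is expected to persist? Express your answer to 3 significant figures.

84.4%

S_new/S_old = (A_new/A_old)^z = 0.484^0.234
= exp(0.234 × ln 0.484) = exp(0.234 × -0.7257) = exp(-0.1698) ≈ 0.8438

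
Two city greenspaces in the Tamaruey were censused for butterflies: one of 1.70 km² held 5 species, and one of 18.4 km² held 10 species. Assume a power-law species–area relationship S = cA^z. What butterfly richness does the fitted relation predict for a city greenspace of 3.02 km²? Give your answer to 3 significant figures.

5.91

z = ln(10/5) / ln(18.4/1.7) = 0.6931 / 2.3817 = 0.2910
c = 5 / 1.7^0.2910 = 5 / 1.167 = 4.285
S₃ = 4.285 × 3.02^0.2910 = 4.285 × 1.379 ≈ 5.91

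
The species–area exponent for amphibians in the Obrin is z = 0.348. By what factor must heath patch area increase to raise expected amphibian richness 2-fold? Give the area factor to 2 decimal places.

(A₂/A₁)^0.348 = 2, so A₂/A₁ = 2^(1/0.348) = 2^2.874
ln(A₂/A₁) = ln 2 / 0.348 = 0.6931 / 0.348 = 1.9918
A₂/A₁ = e^1.9918 ≈ 7.329

7.33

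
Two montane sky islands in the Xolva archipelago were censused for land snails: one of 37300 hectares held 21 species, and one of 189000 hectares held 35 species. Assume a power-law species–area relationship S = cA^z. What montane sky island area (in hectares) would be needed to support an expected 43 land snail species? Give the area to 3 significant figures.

363000 hectares

z = ln(35/21) / ln(189000/37300) = 0.5108 / 1.6228 = 0.3148
c = 21 / 37300^0.3148 = 21 / 27.49 = 0.764
A = (43/0.764)^(1/0.3148) ⇒ ln A = ln(56.28)/0.3148 = 12.8034
A = e^12.8034 ≈ 363465 hectares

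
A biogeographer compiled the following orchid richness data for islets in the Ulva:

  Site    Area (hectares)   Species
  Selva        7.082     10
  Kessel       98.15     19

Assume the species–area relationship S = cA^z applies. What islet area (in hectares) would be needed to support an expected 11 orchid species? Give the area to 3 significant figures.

10.5 hectares

z = ln(19/10) / ln(98.15/7.082) = 0.6419 / 2.6289 = 0.2441
c = 10 / 7.082^0.2441 = 10 / 1.613 = 6.201
A = (11/6.201)^(1/0.2441) ⇒ ln A = ln(1.774)/0.2441 = 2.3479
A = e^2.3479 ≈ 10.46 hectares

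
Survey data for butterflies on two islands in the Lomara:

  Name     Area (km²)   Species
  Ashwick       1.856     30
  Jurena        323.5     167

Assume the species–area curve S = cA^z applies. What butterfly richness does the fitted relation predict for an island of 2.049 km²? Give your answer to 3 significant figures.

z = ln(167/30) / ln(323.5/1.856) = 1.7168 / 5.1608 = 0.3327
c = 30 / 1.856^0.3327 = 30 / 1.228 = 24.42
S₃ = 24.42 × 2.049^0.3327 = 24.42 × 1.27 ≈ 31

31.0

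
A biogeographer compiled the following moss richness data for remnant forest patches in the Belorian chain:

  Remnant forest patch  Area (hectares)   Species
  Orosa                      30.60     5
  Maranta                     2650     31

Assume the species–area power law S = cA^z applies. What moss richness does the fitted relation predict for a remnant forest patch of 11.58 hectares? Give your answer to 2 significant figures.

3.4

z = ln(31/5) / ln(2650/30.6) = 1.8245 / 4.4613 = 0.4090
c = 5 / 30.6^0.4090 = 5 / 4.052 = 1.234
S₃ = 1.234 × 11.58^0.4090 = 1.234 × 2.723 ≈ 3.36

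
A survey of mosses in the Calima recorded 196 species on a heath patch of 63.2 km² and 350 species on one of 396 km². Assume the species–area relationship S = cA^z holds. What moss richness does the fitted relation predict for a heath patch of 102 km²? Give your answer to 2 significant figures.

z = ln(350/196) / ln(396/63.2) = 0.5798 / 1.8351 = 0.3160
c = 196 / 63.2^0.3160 = 196 / 3.706 = 52.88
S₃ = 52.88 × 102^0.3160 = 52.88 × 4.312 ≈ 228

230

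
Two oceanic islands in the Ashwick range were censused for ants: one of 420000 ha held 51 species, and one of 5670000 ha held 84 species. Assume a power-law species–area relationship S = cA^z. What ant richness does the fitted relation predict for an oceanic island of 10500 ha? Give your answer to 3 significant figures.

25.1

z = ln(84/51) / ln(5670000/420000) = 0.4990 / 2.6027 = 0.1917
c = 51 / 420000^0.1917 = 51 / 11.97 = 4.261
S₃ = 4.261 × 10500^0.1917 = 4.261 × 5.901 ≈ 25.14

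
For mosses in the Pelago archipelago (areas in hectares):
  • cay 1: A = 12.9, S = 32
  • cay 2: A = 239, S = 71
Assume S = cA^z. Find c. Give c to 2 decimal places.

z = ln(S₂/S₁) / ln(A₂/A₁) = ln(71/32) / ln(239/12.9) = 0.7969 / 2.9192 = 0.2730
c = S₁ / A₁^z = 32 / 12.9^0.2730 = 32 / 2.01 = 15.92

15.92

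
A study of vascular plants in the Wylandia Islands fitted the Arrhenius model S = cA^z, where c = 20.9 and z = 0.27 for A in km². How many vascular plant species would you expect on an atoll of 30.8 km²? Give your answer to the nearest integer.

S = 20.9 × 30.8^0.27
ln S = ln 20.9 + 0.27 × ln 30.8 = 3.0397 + 0.27 × 3.4275 = 3.9652
S = e^3.9652 ≈ 52.73

53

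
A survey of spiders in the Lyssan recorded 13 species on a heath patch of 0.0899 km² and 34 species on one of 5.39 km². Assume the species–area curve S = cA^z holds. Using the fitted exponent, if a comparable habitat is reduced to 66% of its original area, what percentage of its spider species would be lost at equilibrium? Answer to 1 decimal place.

9.3%

z = ln(34/13) / ln(5.39/0.0899) = 0.9614 / 4.0936 = 0.2349
S_new/S_old = (A_new/A_old)^z = 0.66^0.2349 = exp(0.2349 × -0.4155) = 0.907
Fraction lost = 1 − 0.907 = 0.09298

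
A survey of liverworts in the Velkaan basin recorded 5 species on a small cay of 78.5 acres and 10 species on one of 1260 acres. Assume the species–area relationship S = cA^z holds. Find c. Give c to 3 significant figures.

z = ln(S₂/S₁) / ln(A₂/A₁) = ln(10/5) / ln(1260/78.5) = 0.6931 / 2.7758 = 0.2497
c = S₁ / A₁^z = 5 / 78.5^0.2497 = 5 / 2.973 = 1.682

1.68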